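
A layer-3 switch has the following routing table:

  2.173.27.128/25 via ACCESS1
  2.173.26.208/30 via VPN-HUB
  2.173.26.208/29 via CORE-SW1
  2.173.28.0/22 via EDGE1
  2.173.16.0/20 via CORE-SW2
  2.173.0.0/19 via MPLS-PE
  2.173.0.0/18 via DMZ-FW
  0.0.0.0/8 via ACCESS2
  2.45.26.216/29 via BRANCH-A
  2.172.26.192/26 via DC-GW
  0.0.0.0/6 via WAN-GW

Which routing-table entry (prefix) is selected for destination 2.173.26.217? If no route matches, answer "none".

2.173.16.0/20

Entries matching 2.173.26.217:
  0.0.0.0/6 (0.0.0.0 - 3.255.255.255)
  2.173.0.0/18 (2.173.0.0 - 2.173.63.255)
  2.173.0.0/19 (2.173.0.0 - 2.173.31.255)
  2.173.16.0/20 (2.173.16.0 - 2.173.31.255)
Most specific is 2.173.16.0/20.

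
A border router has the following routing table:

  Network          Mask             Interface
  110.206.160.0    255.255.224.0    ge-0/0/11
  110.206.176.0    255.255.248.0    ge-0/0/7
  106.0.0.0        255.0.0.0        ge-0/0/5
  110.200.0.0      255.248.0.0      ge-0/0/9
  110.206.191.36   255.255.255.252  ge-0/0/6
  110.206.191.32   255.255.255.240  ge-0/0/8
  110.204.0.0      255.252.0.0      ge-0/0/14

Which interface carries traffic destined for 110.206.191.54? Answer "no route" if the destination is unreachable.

ge-0/0/11

Routes whose prefix contains 110.206.191.54:
  110.200.0.0/13 (110.200.0.0 - 110.207.255.255) -> ge-0/0/9
  110.204.0.0/14 (110.204.0.0 - 110.207.255.255) -> ge-0/0/14
  110.206.160.0/19 (110.206.160.0 - 110.206.191.255) -> ge-0/0/11
More-specific entries that do NOT match:
  110.206.191.36/30 (110.206.191.36 - 110.206.191.39) does not contain 110.206.191.54
  110.206.191.32/28 (110.206.191.32 - 110.206.191.47) does not contain 110.206.191.54
  110.206.176.0/21 (110.206.176.0 - 110.206.183.255) does not contain 110.206.191.54
Longest matching prefix is /19 -> interface ge-0/0/11.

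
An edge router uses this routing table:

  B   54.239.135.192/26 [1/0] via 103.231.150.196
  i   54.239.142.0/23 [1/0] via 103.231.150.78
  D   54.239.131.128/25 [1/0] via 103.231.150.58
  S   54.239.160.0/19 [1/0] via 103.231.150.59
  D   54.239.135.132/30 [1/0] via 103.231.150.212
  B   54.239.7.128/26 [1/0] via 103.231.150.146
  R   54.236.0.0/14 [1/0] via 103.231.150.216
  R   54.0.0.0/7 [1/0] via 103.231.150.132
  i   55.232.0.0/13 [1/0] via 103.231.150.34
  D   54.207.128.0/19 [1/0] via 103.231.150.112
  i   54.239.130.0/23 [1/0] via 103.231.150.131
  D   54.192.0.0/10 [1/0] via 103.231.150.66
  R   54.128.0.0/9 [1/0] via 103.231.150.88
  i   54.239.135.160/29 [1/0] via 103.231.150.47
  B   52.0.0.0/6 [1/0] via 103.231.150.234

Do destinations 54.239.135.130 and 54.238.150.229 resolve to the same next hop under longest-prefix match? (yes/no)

yes

54.239.135.130: longest match 54.236.0.0/14 -> 103.231.150.216
54.238.150.229: longest match 54.236.0.0/14 -> 103.231.150.216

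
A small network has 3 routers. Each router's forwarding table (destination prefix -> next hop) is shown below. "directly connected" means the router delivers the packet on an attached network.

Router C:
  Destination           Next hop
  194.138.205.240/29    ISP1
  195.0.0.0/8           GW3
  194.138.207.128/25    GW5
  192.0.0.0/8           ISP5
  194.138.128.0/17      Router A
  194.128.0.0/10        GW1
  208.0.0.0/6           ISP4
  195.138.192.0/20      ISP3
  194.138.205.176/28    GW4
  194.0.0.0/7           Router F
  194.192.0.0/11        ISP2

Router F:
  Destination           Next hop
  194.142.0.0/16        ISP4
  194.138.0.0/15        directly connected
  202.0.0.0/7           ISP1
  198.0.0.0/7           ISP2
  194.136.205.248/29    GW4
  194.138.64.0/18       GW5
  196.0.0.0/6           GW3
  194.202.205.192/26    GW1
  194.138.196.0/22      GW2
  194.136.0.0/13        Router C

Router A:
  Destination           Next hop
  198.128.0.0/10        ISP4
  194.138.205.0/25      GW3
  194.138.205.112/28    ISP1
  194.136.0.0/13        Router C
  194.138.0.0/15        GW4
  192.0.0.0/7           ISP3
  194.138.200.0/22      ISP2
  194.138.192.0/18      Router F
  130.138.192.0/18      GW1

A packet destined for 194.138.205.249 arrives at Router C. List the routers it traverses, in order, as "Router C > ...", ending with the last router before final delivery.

At Router C: longest match for 194.138.205.249 is 194.138.128.0/17 -> Router A
At Router A: longest match for 194.138.205.249 is 194.138.192.0/18 -> Router F
At Router F: longest match for 194.138.205.249 is 194.138.0.0/15 -> directly connected

Router C > Router A > Router F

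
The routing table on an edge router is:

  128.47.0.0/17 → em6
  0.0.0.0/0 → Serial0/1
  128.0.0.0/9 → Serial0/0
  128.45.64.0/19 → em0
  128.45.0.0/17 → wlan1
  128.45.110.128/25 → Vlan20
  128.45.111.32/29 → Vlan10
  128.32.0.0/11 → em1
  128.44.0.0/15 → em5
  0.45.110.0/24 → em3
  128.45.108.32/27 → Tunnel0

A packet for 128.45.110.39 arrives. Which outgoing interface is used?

wlan1

Routes whose prefix contains 128.45.110.39:
  0.0.0.0/0 (default, matches everything) -> Serial0/1
  128.0.0.0/9 (128.0.0.0 - 128.127.255.255) -> Serial0/0
  128.32.0.0/11 (128.32.0.0 - 128.63.255.255) -> em1
  128.44.0.0/15 (128.44.0.0 - 128.45.255.255) -> em5
  128.45.0.0/17 (128.45.0.0 - 128.45.127.255) -> wlan1
More-specific entries that do NOT match:
  128.45.111.32/29 (128.45.111.32 - 128.45.111.39) does not contain 128.45.110.39
  128.45.108.32/27 (128.45.108.32 - 128.45.108.63) does not contain 128.45.110.39
  128.45.110.128/25 (128.45.110.128 - 128.45.110.255) does not contain 128.45.110.39
  0.45.110.0/24 (0.45.110.0 - 0.45.110.255) does not contain 128.45.110.39
  128.45.64.0/19 (128.45.64.0 - 128.45.95.255) does not contain 128.45.110.39
Longest matching prefix is /17 -> interface wlan1.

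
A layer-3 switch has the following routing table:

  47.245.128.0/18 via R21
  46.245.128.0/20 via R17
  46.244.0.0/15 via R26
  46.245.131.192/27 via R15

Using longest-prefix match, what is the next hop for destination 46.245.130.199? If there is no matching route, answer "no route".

R17

Routes whose prefix contains 46.245.130.199:
  46.244.0.0/15 (46.244.0.0 - 46.245.255.255) -> R26
  46.245.128.0/20 (46.245.128.0 - 46.245.143.255) -> R17
More-specific entries that do NOT match:
  46.245.131.192/27 (46.245.131.192 - 46.245.131.223) does not contain 46.245.130.199
Longest matching prefix is /20 -> next hop R17.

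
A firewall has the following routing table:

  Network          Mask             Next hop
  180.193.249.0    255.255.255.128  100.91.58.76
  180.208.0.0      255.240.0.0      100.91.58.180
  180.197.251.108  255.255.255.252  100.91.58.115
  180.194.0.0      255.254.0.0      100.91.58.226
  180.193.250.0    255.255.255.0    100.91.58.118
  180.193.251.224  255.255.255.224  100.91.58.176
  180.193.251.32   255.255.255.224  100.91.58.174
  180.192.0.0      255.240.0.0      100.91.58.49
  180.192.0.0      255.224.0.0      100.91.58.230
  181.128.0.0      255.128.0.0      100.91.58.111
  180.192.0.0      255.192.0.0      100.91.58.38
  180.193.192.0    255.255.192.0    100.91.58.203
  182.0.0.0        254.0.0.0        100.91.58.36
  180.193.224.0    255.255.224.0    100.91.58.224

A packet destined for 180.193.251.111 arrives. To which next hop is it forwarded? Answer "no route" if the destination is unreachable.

Routes whose prefix contains 180.193.251.111:
  180.192.0.0/10 (180.192.0.0 - 180.255.255.255) -> 100.91.58.38
  180.192.0.0/11 (180.192.0.0 - 180.223.255.255) -> 100.91.58.230
  180.192.0.0/12 (180.192.0.0 - 180.207.255.255) -> 100.91.58.49
  180.193.192.0/18 (180.193.192.0 - 180.193.255.255) -> 100.91.58.203
  180.193.224.0/19 (180.193.224.0 - 180.193.255.255) -> 100.91.58.224
More-specific entries that do NOT match:
  180.197.251.108/30 (180.197.251.108 - 180.197.251.111) does not contain 180.193.251.111
  180.193.251.224/27 (180.193.251.224 - 180.193.251.255) does not contain 180.193.251.111
  180.193.251.32/27 (180.193.251.32 - 180.193.251.63) does not contain 180.193.251.111
  180.193.249.0/25 (180.193.249.0 - 180.193.249.127) does not contain 180.193.251.111
  180.193.250.0/24 (180.193.250.0 - 180.193.250.255) does not contain 180.193.251.111
Longest matching prefix is /19 -> next hop 100.91.58.224.

100.91.58.224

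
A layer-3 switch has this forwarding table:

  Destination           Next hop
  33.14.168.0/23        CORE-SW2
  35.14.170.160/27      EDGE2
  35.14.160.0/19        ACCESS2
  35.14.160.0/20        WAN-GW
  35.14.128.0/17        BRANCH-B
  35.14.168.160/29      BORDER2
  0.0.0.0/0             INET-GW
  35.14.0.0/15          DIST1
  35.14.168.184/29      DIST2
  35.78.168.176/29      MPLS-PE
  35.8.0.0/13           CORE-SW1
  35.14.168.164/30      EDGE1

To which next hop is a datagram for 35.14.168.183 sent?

Routes whose prefix contains 35.14.168.183:
  0.0.0.0/0 (default, matches everything) -> INET-GW
  35.8.0.0/13 (35.8.0.0 - 35.15.255.255) -> CORE-SW1
  35.14.0.0/15 (35.14.0.0 - 35.15.255.255) -> DIST1
  35.14.128.0/17 (35.14.128.0 - 35.14.255.255) -> BRANCH-B
  35.14.160.0/19 (35.14.160.0 - 35.14.191.255) -> ACCESS2
  35.14.160.0/20 (35.14.160.0 - 35.14.175.255) -> WAN-GW
More-specific entries that do NOT match:
  35.14.168.164/30 (35.14.168.164 - 35.14.168.167) does not contain 35.14.168.183
  35.14.168.160/29 (35.14.168.160 - 35.14.168.167) does not contain 35.14.168.183
  35.14.168.184/29 (35.14.168.184 - 35.14.168.191) does not contain 35.14.168.183
  35.78.168.176/29 (35.78.168.176 - 35.78.168.183) does not contain 35.14.168.183
  35.14.170.160/27 (35.14.170.160 - 35.14.170.191) does not contain 35.14.168.183
  33.14.168.0/23 (33.14.168.0 - 33.14.169.255) does not contain 35.14.168.183
Longest matching prefix is /20 -> next hop WAN-GW.

WAN-GW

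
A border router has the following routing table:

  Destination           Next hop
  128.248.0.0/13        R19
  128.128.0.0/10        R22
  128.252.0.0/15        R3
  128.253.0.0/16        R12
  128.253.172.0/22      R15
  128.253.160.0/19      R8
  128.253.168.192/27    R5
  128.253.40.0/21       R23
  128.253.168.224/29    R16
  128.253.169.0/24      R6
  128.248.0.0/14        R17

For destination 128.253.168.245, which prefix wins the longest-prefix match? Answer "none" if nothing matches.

128.253.160.0/19

Entries matching 128.253.168.245:
  128.248.0.0/13 (128.248.0.0 - 128.255.255.255)
  128.252.0.0/15 (128.252.0.0 - 128.253.255.255)
  128.253.0.0/16 (128.253.0.0 - 128.253.255.255)
  128.253.160.0/19 (128.253.160.0 - 128.253.191.255)
Most specific is 128.253.160.0/19.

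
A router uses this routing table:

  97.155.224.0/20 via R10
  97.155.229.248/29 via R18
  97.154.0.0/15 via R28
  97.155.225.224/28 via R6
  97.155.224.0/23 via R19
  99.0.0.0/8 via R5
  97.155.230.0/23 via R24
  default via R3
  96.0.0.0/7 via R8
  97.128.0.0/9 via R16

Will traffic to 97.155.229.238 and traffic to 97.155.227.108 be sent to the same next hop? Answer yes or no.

97.155.229.238: longest match 97.155.224.0/20 -> R10
97.155.227.108: longest match 97.155.224.0/20 -> R10

yes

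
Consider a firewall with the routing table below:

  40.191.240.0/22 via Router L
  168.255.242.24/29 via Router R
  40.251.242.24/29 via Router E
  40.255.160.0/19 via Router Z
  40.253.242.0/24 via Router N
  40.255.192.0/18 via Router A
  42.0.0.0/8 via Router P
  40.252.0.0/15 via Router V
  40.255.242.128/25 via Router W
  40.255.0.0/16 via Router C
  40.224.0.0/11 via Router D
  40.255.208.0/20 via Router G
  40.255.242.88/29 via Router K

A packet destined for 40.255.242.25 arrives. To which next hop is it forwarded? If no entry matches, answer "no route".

Router A

Routes whose prefix contains 40.255.242.25:
  40.224.0.0/11 (40.224.0.0 - 40.255.255.255) -> Router D
  40.255.0.0/16 (40.255.0.0 - 40.255.255.255) -> Router C
  40.255.192.0/18 (40.255.192.0 - 40.255.255.255) -> Router A
More-specific entries that do NOT match:
  168.255.242.24/29 (168.255.242.24 - 168.255.242.31) does not contain 40.255.242.25
  40.251.242.24/29 (40.251.242.24 - 40.251.242.31) does not contain 40.255.242.25
  40.255.242.88/29 (40.255.242.88 - 40.255.242.95) does not contain 40.255.242.25
  40.255.242.128/25 (40.255.242.128 - 40.255.242.255) does not contain 40.255.242.25
  40.253.242.0/24 (40.253.242.0 - 40.253.242.255) does not contain 40.255.242.25
  40.191.240.0/22 (40.191.240.0 - 40.191.243.255) does not contain 40.255.242.25
  40.255.208.0/20 (40.255.208.0 - 40.255.223.255) does not contain 40.255.242.25
  40.255.160.0/19 (40.255.160.0 - 40.255.191.255) does not contain 40.255.242.25
Longest matching prefix is /18 -> next hop Router A.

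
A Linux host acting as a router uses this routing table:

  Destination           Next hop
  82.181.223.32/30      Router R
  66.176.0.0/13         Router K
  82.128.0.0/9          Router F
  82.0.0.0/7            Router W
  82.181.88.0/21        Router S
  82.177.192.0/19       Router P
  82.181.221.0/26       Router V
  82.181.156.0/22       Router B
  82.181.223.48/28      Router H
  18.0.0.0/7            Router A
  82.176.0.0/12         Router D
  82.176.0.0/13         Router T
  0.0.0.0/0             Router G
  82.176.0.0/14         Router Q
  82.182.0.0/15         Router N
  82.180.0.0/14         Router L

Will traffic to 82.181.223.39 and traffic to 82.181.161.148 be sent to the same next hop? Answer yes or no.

yes

82.181.223.39: longest match 82.180.0.0/14 -> Router L
82.181.161.148: longest match 82.180.0.0/14 -> Router L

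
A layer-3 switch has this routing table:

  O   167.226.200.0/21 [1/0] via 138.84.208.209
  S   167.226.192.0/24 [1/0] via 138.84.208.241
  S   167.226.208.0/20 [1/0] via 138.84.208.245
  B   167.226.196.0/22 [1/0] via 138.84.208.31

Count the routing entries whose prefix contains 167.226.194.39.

0

No listed prefix contains 167.226.194.39.
Total matching entries: 0.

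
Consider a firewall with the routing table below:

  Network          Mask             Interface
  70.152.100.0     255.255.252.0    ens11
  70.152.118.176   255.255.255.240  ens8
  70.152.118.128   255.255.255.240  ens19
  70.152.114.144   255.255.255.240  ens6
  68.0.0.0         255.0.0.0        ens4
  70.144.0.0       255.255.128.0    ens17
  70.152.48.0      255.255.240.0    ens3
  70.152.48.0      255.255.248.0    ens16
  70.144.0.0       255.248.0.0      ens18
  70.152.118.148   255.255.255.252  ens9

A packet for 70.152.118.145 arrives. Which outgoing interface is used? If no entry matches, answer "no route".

no route

No entry's prefix contains 70.152.118.145; there is no default route.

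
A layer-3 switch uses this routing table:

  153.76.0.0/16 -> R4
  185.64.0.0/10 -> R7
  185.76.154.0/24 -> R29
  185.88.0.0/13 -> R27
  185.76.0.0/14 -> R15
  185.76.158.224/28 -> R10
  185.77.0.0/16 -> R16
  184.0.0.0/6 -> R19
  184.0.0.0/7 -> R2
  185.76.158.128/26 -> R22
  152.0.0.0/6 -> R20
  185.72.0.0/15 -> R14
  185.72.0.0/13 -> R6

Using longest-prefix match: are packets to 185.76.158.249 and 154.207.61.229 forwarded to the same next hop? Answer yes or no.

no

185.76.158.249: longest match 185.76.0.0/14 -> R15
154.207.61.229: longest match 152.0.0.0/6 -> R20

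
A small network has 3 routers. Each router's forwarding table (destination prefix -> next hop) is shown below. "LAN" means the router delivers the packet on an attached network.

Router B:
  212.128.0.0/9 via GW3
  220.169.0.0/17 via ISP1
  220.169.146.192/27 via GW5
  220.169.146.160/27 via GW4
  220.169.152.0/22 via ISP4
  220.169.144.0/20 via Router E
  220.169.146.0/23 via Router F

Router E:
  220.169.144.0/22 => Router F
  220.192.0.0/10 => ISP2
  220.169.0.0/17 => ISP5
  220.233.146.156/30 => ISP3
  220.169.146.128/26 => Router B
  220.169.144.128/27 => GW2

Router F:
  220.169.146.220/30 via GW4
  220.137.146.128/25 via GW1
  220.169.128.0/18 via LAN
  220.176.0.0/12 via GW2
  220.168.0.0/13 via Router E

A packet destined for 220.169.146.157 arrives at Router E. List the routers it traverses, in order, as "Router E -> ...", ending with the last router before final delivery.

Router E -> Router B -> Router F

At Router E: longest match for 220.169.146.157 is 220.169.146.128/26 -> Router B
At Router B: longest match for 220.169.146.157 is 220.169.146.0/23 -> Router F
At Router F: longest match for 220.169.146.157 is 220.169.128.0/18 -> LAN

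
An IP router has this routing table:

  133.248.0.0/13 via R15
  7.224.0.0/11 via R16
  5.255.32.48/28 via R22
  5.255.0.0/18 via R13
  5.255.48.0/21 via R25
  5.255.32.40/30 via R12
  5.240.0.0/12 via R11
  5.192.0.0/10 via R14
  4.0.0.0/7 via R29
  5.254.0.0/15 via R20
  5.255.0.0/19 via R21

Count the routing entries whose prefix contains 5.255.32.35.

Prefixes containing 5.255.32.35:
  4.0.0.0/7 (4.0.0.0 - 5.255.255.255)
  5.192.0.0/10 (5.192.0.0 - 5.255.255.255)
  5.240.0.0/12 (5.240.0.0 - 5.255.255.255)
  5.254.0.0/15 (5.254.0.0 - 5.255.255.255)
  5.255.0.0/18 (5.255.0.0 - 5.255.63.255)
Total matching entries: 5.

5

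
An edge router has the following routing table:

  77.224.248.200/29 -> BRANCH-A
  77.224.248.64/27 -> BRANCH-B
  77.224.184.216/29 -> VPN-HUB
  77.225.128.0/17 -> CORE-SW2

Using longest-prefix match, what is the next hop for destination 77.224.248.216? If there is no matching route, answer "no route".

no route

No entry's prefix contains 77.224.248.216; there is no default route.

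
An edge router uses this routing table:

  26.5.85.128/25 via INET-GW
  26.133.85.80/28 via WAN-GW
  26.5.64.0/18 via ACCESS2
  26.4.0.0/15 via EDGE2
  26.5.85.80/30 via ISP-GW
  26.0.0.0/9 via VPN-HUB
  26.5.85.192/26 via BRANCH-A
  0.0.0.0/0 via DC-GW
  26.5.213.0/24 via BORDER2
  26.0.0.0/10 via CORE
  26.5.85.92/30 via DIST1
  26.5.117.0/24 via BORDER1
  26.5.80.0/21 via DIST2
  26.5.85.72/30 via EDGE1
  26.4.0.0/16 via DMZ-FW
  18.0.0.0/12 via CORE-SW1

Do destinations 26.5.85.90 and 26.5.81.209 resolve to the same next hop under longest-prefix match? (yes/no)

26.5.85.90: longest match 26.5.80.0/21 -> DIST2
26.5.81.209: longest match 26.5.80.0/21 -> DIST2

yes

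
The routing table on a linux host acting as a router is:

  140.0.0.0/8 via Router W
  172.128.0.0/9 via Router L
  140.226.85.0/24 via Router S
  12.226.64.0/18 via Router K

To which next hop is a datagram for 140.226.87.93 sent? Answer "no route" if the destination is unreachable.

Router W

Routes whose prefix contains 140.226.87.93:
  140.0.0.0/8 (140.0.0.0 - 140.255.255.255) -> Router W
More-specific entries that do NOT match:
  140.226.85.0/24 (140.226.85.0 - 140.226.85.255) does not contain 140.226.87.93
  12.226.64.0/18 (12.226.64.0 - 12.226.127.255) does not contain 140.226.87.93
  172.128.0.0/9 (172.128.0.0 - 172.255.255.255) does not contain 140.226.87.93
Longest matching prefix is /8 -> next hop Router W.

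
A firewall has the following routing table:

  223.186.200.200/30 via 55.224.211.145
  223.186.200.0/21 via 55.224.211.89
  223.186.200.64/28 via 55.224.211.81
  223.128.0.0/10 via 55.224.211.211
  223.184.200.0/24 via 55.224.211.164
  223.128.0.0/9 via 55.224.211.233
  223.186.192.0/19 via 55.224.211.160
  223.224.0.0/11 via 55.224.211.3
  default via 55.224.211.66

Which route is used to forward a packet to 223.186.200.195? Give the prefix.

Entries matching 223.186.200.195:
  0.0.0.0/0 (default, matches everything)
  223.128.0.0/9 (223.128.0.0 - 223.255.255.255)
  223.128.0.0/10 (223.128.0.0 - 223.191.255.255)
  223.186.192.0/19 (223.186.192.0 - 223.186.223.255)
  223.186.200.0/21 (223.186.200.0 - 223.186.207.255)
Most specific is 223.186.200.0/21.

223.186.200.0/21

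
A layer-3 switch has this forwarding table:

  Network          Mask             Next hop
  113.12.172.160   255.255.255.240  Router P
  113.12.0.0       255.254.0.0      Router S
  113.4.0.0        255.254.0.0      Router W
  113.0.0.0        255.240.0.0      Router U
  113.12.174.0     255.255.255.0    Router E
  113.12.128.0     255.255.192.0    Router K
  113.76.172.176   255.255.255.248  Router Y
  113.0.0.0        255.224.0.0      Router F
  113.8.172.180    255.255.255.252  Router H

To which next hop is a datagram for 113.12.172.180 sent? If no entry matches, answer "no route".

Routes whose prefix contains 113.12.172.180:
  113.0.0.0/11 (113.0.0.0 - 113.31.255.255) -> Router F
  113.0.0.0/12 (113.0.0.0 - 113.15.255.255) -> Router U
  113.12.0.0/15 (113.12.0.0 - 113.13.255.255) -> Router S
  113.12.128.0/18 (113.12.128.0 - 113.12.191.255) -> Router K
More-specific entries that do NOT match:
  113.8.172.180/30 (113.8.172.180 - 113.8.172.183) does not contain 113.12.172.180
  113.76.172.176/29 (113.76.172.176 - 113.76.172.183) does not contain 113.12.172.180
  113.12.172.160/28 (113.12.172.160 - 113.12.172.175) does not contain 113.12.172.180
  113.12.174.0/24 (113.12.174.0 - 113.12.174.255) does not contain 113.12.172.180
Longest matching prefix is /18 -> next hop Router K.

Router K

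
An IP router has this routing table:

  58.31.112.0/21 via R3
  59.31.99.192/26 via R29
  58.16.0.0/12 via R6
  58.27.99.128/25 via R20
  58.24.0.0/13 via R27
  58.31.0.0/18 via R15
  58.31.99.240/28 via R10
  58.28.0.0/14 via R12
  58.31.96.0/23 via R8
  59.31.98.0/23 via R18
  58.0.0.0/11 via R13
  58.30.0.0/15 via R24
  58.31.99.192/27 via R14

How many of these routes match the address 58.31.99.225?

5

Prefixes containing 58.31.99.225:
  58.0.0.0/11 (58.0.0.0 - 58.31.255.255)
  58.16.0.0/12 (58.16.0.0 - 58.31.255.255)
  58.24.0.0/13 (58.24.0.0 - 58.31.255.255)
  58.28.0.0/14 (58.28.0.0 - 58.31.255.255)
  58.30.0.0/15 (58.30.0.0 - 58.31.255.255)
Total matching entries: 5.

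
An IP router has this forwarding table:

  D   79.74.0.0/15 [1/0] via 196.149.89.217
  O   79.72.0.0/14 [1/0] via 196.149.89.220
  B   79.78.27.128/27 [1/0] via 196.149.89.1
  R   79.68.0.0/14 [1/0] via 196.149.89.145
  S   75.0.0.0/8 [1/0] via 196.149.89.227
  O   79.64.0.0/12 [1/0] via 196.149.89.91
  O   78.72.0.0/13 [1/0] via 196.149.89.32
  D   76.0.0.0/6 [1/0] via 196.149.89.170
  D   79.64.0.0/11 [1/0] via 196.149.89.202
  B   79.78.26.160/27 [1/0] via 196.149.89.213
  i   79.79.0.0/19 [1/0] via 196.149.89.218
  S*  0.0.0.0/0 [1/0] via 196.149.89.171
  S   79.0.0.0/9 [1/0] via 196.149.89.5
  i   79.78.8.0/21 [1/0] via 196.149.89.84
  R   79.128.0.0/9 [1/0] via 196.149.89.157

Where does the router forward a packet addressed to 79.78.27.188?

Routes whose prefix contains 79.78.27.188:
  0.0.0.0/0 (default, matches everything) -> 196.149.89.171
  76.0.0.0/6 (76.0.0.0 - 79.255.255.255) -> 196.149.89.170
  79.0.0.0/9 (79.0.0.0 - 79.127.255.255) -> 196.149.89.5
  79.64.0.0/11 (79.64.0.0 - 79.95.255.255) -> 196.149.89.202
  79.64.0.0/12 (79.64.0.0 - 79.79.255.255) -> 196.149.89.91
More-specific entries that do NOT match:
  79.78.27.128/27 (79.78.27.128 - 79.78.27.159) does not contain 79.78.27.188
  79.78.26.160/27 (79.78.26.160 - 79.78.26.191) does not contain 79.78.27.188
  79.78.8.0/21 (79.78.8.0 - 79.78.15.255) does not contain 79.78.27.188
  79.79.0.0/19 (79.79.0.0 - 79.79.31.255) does not contain 79.78.27.188
  79.74.0.0/15 (79.74.0.0 - 79.75.255.255) does not contain 79.78.27.188
  79.72.0.0/14 (79.72.0.0 - 79.75.255.255) does not contain 79.78.27.188
  79.68.0.0/14 (79.68.0.0 - 79.71.255.255) does not contain 79.78.27.188
  78.72.0.0/13 (78.72.0.0 - 78.79.255.255) does not contain 79.78.27.188
Longest matching prefix is /12 -> next hop 196.149.89.91.

196.149.89.91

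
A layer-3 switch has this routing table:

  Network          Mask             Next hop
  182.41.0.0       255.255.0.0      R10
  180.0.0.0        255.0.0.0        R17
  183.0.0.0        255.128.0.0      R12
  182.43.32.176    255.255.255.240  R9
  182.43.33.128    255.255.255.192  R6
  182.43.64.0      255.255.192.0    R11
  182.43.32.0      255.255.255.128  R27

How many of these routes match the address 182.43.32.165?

No listed prefix contains 182.43.32.165.
Total matching entries: 0.

0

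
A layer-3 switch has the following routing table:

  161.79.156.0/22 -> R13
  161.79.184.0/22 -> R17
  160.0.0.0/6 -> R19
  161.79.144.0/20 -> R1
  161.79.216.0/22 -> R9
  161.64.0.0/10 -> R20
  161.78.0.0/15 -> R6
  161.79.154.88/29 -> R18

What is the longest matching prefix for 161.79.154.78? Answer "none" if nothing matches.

Entries matching 161.79.154.78:
  160.0.0.0/6 (160.0.0.0 - 163.255.255.255)
  161.64.0.0/10 (161.64.0.0 - 161.127.255.255)
  161.78.0.0/15 (161.78.0.0 - 161.79.255.255)
  161.79.144.0/20 (161.79.144.0 - 161.79.159.255)
Most specific is 161.79.144.0/20.

161.79.144.0/20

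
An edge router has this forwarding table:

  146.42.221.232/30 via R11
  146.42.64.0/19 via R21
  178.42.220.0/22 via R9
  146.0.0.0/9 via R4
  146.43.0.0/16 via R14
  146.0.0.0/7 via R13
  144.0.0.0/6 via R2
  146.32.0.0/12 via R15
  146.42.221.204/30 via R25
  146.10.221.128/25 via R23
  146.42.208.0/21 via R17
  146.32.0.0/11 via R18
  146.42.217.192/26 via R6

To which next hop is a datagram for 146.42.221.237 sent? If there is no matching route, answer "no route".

Routes whose prefix contains 146.42.221.237:
  144.0.0.0/6 (144.0.0.0 - 147.255.255.255) -> R2
  146.0.0.0/7 (146.0.0.0 - 147.255.255.255) -> R13
  146.0.0.0/9 (146.0.0.0 - 146.127.255.255) -> R4
  146.32.0.0/11 (146.32.0.0 - 146.63.255.255) -> R18
  146.32.0.0/12 (146.32.0.0 - 146.47.255.255) -> R15
More-specific entries that do NOT match:
  146.42.221.232/30 (146.42.221.232 - 146.42.221.235) does not contain 146.42.221.237
  146.42.221.204/30 (146.42.221.204 - 146.42.221.207) does not contain 146.42.221.237
  146.42.217.192/26 (146.42.217.192 - 146.42.217.255) does not contain 146.42.221.237
  146.10.221.128/25 (146.10.221.128 - 146.10.221.255) does not contain 146.42.221.237
  178.42.220.0/22 (178.42.220.0 - 178.42.223.255) does not contain 146.42.221.237
  146.42.208.0/21 (146.42.208.0 - 146.42.215.255) does not contain 146.42.221.237
  146.42.64.0/19 (146.42.64.0 - 146.42.95.255) does not contain 146.42.221.237
  146.43.0.0/16 (146.43.0.0 - 146.43.255.255) does not contain 146.42.221.237
Longest matching prefix is /12 -> next hop R15.

R15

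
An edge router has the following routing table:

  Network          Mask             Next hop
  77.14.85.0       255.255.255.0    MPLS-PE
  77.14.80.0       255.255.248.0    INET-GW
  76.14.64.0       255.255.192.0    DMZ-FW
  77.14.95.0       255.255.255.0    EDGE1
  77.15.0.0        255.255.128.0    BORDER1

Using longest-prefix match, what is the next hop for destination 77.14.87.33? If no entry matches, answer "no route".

Routes whose prefix contains 77.14.87.33:
  77.14.80.0/21 (77.14.80.0 - 77.14.87.255) -> INET-GW
More-specific entries that do NOT match:
  77.14.85.0/24 (77.14.85.0 - 77.14.85.255) does not contain 77.14.87.33
  77.14.95.0/24 (77.14.95.0 - 77.14.95.255) does not contain 77.14.87.33
Longest matching prefix is /21 -> next hop INET-GW.

INET-GW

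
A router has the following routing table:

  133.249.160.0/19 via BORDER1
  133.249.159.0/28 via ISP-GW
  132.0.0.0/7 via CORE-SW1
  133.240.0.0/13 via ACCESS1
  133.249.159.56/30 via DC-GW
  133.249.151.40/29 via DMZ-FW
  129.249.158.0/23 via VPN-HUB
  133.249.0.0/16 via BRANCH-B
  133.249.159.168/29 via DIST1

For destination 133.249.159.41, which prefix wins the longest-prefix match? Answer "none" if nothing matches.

133.249.0.0/16

Entries matching 133.249.159.41:
  132.0.0.0/7 (132.0.0.0 - 133.255.255.255)
  133.249.0.0/16 (133.249.0.0 - 133.249.255.255)
Most specific is 133.249.0.0/16.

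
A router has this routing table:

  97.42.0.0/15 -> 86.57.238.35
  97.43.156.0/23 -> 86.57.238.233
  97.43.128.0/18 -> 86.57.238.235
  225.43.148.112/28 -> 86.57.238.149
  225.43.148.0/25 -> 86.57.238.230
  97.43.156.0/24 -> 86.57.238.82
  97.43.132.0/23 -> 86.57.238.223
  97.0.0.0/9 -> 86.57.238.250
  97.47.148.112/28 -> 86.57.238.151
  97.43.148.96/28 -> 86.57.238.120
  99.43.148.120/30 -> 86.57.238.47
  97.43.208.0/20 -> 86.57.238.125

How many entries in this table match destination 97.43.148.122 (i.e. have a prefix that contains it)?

3

Prefixes containing 97.43.148.122:
  97.0.0.0/9 (97.0.0.0 - 97.127.255.255)
  97.42.0.0/15 (97.42.0.0 - 97.43.255.255)
  97.43.128.0/18 (97.43.128.0 - 97.43.191.255)
Total matching entries: 3.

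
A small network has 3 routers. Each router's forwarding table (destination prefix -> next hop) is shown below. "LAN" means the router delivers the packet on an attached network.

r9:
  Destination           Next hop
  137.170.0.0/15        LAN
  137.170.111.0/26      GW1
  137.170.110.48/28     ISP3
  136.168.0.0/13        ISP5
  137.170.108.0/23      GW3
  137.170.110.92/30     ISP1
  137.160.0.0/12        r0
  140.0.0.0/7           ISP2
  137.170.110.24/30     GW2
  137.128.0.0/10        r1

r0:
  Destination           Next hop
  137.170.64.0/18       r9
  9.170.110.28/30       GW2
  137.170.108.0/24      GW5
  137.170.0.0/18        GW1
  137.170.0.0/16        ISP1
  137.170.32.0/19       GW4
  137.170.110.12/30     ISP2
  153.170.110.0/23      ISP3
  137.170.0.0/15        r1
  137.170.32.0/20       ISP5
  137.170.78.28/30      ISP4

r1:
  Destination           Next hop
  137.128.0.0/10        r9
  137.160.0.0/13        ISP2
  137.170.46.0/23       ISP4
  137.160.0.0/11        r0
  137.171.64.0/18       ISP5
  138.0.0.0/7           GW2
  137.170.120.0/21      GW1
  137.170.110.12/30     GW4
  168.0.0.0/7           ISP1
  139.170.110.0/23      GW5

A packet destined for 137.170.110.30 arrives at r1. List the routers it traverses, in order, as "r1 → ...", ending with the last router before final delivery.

r1 → r0 → r9

At r1: longest match for 137.170.110.30 is 137.160.0.0/11 -> r0
At r0: longest match for 137.170.110.30 is 137.170.64.0/18 -> r9
At r9: longest match for 137.170.110.30 is 137.170.0.0/15 -> LAN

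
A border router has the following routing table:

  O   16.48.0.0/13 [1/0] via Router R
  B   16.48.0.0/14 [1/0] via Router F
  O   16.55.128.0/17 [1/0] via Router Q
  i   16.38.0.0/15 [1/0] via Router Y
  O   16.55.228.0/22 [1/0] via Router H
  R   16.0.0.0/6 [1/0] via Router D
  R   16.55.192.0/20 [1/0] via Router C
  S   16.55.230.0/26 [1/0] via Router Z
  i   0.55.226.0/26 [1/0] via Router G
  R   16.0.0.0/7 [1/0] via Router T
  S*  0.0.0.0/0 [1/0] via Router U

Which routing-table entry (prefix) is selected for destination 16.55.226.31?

Entries matching 16.55.226.31:
  0.0.0.0/0 (default, matches everything)
  16.0.0.0/6 (16.0.0.0 - 19.255.255.255)
  16.0.0.0/7 (16.0.0.0 - 17.255.255.255)
  16.48.0.0/13 (16.48.0.0 - 16.55.255.255)
  16.55.128.0/17 (16.55.128.0 - 16.55.255.255)
Most specific is 16.55.128.0/17.

16.55.128.0/17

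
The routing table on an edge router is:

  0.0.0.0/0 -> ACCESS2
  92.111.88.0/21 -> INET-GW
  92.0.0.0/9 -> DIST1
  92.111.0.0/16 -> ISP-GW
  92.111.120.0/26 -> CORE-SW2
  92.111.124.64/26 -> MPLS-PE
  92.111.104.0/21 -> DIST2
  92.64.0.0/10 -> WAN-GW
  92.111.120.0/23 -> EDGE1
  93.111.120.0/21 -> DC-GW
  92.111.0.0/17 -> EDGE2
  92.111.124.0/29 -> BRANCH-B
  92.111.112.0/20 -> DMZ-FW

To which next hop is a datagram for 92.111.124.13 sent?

Routes whose prefix contains 92.111.124.13:
  0.0.0.0/0 (default, matches everything) -> ACCESS2
  92.0.0.0/9 (92.0.0.0 - 92.127.255.255) -> DIST1
  92.64.0.0/10 (92.64.0.0 - 92.127.255.255) -> WAN-GW
  92.111.0.0/16 (92.111.0.0 - 92.111.255.255) -> ISP-GW
  92.111.0.0/17 (92.111.0.0 - 92.111.127.255) -> EDGE2
  92.111.112.0/20 (92.111.112.0 - 92.111.127.255) -> DMZ-FW
More-specific entries that do NOT match:
  92.111.124.0/29 (92.111.124.0 - 92.111.124.7) does not contain 92.111.124.13
  92.111.120.0/26 (92.111.120.0 - 92.111.120.63) does not contain 92.111.124.13
  92.111.124.64/26 (92.111.124.64 - 92.111.124.127) does not contain 92.111.124.13
  92.111.120.0/23 (92.111.120.0 - 92.111.121.255) does not contain 92.111.124.13
  92.111.88.0/21 (92.111.88.0 - 92.111.95.255) does not contain 92.111.124.13
  92.111.104.0/21 (92.111.104.0 - 92.111.111.255) does not contain 92.111.124.13
  93.111.120.0/21 (93.111.120.0 - 93.111.127.255) does not contain 92.111.124.13
Longest matching prefix is /20 -> next hop DMZ-FW.

DMZ-FW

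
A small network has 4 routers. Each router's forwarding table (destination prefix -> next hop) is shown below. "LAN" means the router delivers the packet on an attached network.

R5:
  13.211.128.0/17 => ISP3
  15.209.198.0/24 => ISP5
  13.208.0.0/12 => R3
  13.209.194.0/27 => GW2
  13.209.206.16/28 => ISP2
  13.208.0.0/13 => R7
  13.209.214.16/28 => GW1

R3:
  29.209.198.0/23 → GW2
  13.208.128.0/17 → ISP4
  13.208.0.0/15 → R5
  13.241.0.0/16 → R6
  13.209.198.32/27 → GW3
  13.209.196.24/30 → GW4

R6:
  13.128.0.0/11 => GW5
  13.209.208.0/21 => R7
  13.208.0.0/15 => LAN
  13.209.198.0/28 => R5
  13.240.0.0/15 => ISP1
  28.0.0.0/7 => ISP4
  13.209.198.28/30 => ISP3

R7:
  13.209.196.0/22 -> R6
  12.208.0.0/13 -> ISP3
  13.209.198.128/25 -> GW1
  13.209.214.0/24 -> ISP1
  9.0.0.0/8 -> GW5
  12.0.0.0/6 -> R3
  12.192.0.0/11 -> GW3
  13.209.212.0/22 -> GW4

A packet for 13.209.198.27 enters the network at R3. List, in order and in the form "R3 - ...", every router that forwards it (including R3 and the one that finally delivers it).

At R3: longest match for 13.209.198.27 is 13.208.0.0/15 -> R5
At R5: longest match for 13.209.198.27 is 13.208.0.0/13 -> R7
At R7: longest match for 13.209.198.27 is 13.209.196.0/22 -> R6
At R6: longest match for 13.209.198.27 is 13.208.0.0/15 -> LAN

R3 - R5 - R7 - R6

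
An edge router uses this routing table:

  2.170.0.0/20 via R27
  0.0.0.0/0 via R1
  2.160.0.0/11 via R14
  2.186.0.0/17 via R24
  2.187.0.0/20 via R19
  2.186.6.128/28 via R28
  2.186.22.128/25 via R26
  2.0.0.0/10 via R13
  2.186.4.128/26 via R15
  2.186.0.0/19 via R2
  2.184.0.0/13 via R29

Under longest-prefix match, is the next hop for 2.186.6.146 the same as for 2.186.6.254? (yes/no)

yes

2.186.6.146: longest match 2.186.0.0/19 -> R2
2.186.6.254: longest match 2.186.0.0/19 -> R2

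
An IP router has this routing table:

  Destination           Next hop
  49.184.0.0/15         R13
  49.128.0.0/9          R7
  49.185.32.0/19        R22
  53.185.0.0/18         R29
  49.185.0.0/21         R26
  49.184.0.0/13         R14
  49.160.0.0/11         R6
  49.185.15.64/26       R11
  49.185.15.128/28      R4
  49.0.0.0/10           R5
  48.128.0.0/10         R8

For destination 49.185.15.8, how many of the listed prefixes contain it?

4

Prefixes containing 49.185.15.8:
  49.128.0.0/9 (49.128.0.0 - 49.255.255.255)
  49.160.0.0/11 (49.160.0.0 - 49.191.255.255)
  49.184.0.0/13 (49.184.0.0 - 49.191.255.255)
  49.184.0.0/15 (49.184.0.0 - 49.185.255.255)
Total matching entries: 4.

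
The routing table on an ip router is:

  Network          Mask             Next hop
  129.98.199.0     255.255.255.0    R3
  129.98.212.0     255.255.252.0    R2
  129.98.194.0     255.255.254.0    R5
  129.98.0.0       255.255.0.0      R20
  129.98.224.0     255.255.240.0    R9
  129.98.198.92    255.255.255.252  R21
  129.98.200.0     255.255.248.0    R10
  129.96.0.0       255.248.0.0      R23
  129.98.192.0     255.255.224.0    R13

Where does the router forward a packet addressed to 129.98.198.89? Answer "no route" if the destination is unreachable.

R13

Routes whose prefix contains 129.98.198.89:
  129.96.0.0/13 (129.96.0.0 - 129.103.255.255) -> R23
  129.98.0.0/16 (129.98.0.0 - 129.98.255.255) -> R20
  129.98.192.0/19 (129.98.192.0 - 129.98.223.255) -> R13
More-specific entries that do NOT match:
  129.98.198.92/30 (129.98.198.92 - 129.98.198.95) does not contain 129.98.198.89
  129.98.199.0/24 (129.98.199.0 - 129.98.199.255) does not contain 129.98.198.89
  129.98.194.0/23 (129.98.194.0 - 129.98.195.255) does not contain 129.98.198.89
  129.98.212.0/22 (129.98.212.0 - 129.98.215.255) does not contain 129.98.198.89
  129.98.200.0/21 (129.98.200.0 - 129.98.207.255) does not contain 129.98.198.89
  129.98.224.0/20 (129.98.224.0 - 129.98.239.255) does not contain 129.98.198.89
Longest matching prefix is /19 -> next hop R13.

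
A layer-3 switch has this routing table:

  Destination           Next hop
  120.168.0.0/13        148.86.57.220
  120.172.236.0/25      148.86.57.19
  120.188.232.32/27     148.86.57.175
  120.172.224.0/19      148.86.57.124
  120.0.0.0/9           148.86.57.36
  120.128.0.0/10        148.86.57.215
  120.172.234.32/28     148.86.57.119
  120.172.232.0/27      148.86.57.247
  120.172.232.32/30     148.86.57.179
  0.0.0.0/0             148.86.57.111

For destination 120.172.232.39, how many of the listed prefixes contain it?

Prefixes containing 120.172.232.39:
  0.0.0.0/0 (default, matches everything)
  120.128.0.0/10 (120.128.0.0 - 120.191.255.255)
  120.168.0.0/13 (120.168.0.0 - 120.175.255.255)
  120.172.224.0/19 (120.172.224.0 - 120.172.255.255)
Total matching entries: 4.

4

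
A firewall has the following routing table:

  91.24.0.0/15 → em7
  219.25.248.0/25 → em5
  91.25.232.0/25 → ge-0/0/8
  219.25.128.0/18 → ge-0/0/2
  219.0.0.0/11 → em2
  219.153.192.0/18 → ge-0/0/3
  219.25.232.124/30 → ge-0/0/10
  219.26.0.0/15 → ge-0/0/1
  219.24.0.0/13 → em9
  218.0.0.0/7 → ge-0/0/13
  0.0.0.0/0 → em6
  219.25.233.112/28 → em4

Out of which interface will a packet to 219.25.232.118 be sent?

Routes whose prefix contains 219.25.232.118:
  0.0.0.0/0 (default, matches everything) -> em6
  218.0.0.0/7 (218.0.0.0 - 219.255.255.255) -> ge-0/0/13
  219.0.0.0/11 (219.0.0.0 - 219.31.255.255) -> em2
  219.24.0.0/13 (219.24.0.0 - 219.31.255.255) -> em9
More-specific entries that do NOT match:
  219.25.232.124/30 (219.25.232.124 - 219.25.232.127) does not contain 219.25.232.118
  219.25.233.112/28 (219.25.233.112 - 219.25.233.127) does not contain 219.25.232.118
  219.25.248.0/25 (219.25.248.0 - 219.25.248.127) does not contain 219.25.232.118
  91.25.232.0/25 (91.25.232.0 - 91.25.232.127) does not contain 219.25.232.118
  219.25.128.0/18 (219.25.128.0 - 219.25.191.255) does not contain 219.25.232.118
  219.153.192.0/18 (219.153.192.0 - 219.153.255.255) does not contain 219.25.232.118
  91.24.0.0/15 (91.24.0.0 - 91.25.255.255) does not contain 219.25.232.118
  219.26.0.0/15 (219.26.0.0 - 219.27.255.255) does not contain 219.25.232.118
Longest matching prefix is /13 -> interface em9.

em9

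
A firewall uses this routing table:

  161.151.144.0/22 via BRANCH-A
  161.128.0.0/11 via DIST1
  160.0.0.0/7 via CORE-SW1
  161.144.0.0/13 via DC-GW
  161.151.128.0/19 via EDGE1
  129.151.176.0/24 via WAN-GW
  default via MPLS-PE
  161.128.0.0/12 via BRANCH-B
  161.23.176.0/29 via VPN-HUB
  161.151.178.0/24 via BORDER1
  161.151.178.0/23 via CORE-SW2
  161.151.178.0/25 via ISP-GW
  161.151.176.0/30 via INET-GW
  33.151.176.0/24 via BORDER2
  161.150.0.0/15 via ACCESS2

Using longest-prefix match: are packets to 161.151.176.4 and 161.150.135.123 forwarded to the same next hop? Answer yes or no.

161.151.176.4: longest match 161.150.0.0/15 -> ACCESS2
161.150.135.123: longest match 161.150.0.0/15 -> ACCESS2

yes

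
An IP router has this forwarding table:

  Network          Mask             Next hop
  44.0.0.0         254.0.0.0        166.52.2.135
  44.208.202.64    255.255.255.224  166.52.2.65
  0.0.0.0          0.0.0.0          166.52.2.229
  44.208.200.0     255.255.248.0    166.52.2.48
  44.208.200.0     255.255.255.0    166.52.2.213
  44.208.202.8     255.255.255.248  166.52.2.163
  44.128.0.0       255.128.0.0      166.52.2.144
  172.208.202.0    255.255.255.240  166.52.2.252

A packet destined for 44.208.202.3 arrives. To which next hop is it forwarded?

Routes whose prefix contains 44.208.202.3:
  0.0.0.0/0 (default, matches everything) -> 166.52.2.229
  44.0.0.0/7 (44.0.0.0 - 45.255.255.255) -> 166.52.2.135
  44.128.0.0/9 (44.128.0.0 - 44.255.255.255) -> 166.52.2.144
  44.208.200.0/21 (44.208.200.0 - 44.208.207.255) -> 166.52.2.48
More-specific entries that do NOT match:
  44.208.202.8/29 (44.208.202.8 - 44.208.202.15) does not contain 44.208.202.3
  172.208.202.0/28 (172.208.202.0 - 172.208.202.15) does not contain 44.208.202.3
  44.208.202.64/27 (44.208.202.64 - 44.208.202.95) does not contain 44.208.202.3
  44.208.200.0/24 (44.208.200.0 - 44.208.200.255) does not contain 44.208.202.3
Longest matching prefix is /21 -> next hop 166.52.2.48.

166.52.2.48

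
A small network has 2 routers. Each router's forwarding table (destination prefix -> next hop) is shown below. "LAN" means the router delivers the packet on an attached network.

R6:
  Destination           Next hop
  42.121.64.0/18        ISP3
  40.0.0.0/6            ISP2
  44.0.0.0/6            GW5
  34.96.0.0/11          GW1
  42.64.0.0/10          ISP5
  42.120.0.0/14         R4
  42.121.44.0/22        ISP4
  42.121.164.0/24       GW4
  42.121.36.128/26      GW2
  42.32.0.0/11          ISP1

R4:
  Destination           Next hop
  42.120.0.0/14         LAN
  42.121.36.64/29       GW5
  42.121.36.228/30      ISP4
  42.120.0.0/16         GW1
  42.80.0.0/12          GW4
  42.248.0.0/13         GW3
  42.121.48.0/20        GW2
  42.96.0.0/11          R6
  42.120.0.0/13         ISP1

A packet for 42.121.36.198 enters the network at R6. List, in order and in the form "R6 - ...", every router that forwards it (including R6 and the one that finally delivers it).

At R6: longest match for 42.121.36.198 is 42.120.0.0/14 -> R4
At R4: longest match for 42.121.36.198 is 42.120.0.0/14 -> LAN

R6 - R4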